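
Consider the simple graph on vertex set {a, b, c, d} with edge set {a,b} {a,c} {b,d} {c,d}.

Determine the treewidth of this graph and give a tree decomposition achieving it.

Every bag has size at most 3, so the width is 3 − 1 = 2 and tw(G) ≤ 2. For the lower bound, G contains the cycle b–a–c–d–b, so G is not a forest; only forests have treewidth ≤ 1, hence tw(G) ≥ 2. The upper and lower bounds meet at 2, so that is the treewidth.

Treewidth 2.
One such decomposition:
Bags: B1 = {a, b, c}  B2 = {b, c, d}
Tree: B1–B2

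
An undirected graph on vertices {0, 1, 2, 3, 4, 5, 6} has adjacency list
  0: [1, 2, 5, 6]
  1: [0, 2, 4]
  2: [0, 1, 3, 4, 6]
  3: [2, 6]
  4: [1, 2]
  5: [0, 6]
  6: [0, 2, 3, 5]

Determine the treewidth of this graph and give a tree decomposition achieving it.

Treewidth 2.
Bags: B1 = {0, 1, 2}  B2 = {0, 2, 6}  B3 = {2, 3, 6}  B4 = {1, 2, 4}  B5 = {0, 5, 6}
Tree: B1–B2, B2–B3, B1–B4, B2–B5

The largest bag has 3 vertices, giving width 2; this decomposition certifies tw(G) ≤ 2. On the other hand G contains the 3-clique {0, 1, 2}. A clique must lie in a single bag of any decomposition, so no decomposition can have width below 2. Hence tw(G) = 2 exactly.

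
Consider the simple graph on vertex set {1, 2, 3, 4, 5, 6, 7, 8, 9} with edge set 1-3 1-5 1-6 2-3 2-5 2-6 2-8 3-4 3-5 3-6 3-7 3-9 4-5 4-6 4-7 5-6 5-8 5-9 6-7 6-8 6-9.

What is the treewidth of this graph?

3

A width-3 tree decomposition is:
Bags: B1 = {2, 3, 5, 6}  B2 = {1, 3, 5, 6}  B3 = {3, 4, 5, 6}  B4 = {3, 4, 6, 7}  B5 = {2, 5, 6, 8}  B6 = {3, 5, 6, 9}
Tree: B1–B2, B1–B3, B3–B4, B1–B5, B2–B6
The largest bag has 4 vertices, giving width 3; this decomposition certifies tw(G) ≤ 3. On the other hand G contains the 4-clique {2, 5, 6, 8}. A clique must lie in a single bag of any decomposition, so no decomposition can have width below 3. Combining the bounds, tw(G) = 3.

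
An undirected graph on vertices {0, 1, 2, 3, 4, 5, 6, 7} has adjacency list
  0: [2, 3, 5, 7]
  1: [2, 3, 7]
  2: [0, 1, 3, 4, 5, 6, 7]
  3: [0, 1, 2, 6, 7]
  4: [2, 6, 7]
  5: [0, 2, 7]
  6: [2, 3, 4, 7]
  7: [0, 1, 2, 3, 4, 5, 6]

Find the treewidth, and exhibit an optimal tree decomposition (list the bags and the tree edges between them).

Treewidth 3.
One such decomposition:
Bags: B1 = {2, 3, 6, 7}  B2 = {0, 2, 3, 7}  B3 = {0, 2, 5, 7}  B4 = {1, 2, 3, 7}  B5 = {2, 4, 6, 7}
Tree: B1–B2, B2–B3, B1–B4, B1–B5

Every bag has size at most 4, so the width is 4 − 1 = 3 and tw(G) ≤ 3. Conversely, {0, 2, 3, 7} is a clique of size 4, and the vertices of any clique must share a bag in every tree decomposition; so some bag has ≥ 4 vertices and tw(G) ≥ 3. Combining the bounds, tw(G) = 3.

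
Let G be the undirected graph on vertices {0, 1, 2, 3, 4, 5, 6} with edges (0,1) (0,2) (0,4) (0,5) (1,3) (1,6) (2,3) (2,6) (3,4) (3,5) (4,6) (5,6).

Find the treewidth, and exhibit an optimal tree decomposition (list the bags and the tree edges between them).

The largest bag has 4 vertices, giving width 3; this decomposition certifies tw(G) ≤ 3. For the lower bound: the 4 vertex sets {5,6}, {3,4}, {0}, {1} are disjoint, each induces a connected subgraph, and every pair is joined by at least one edge of G. Contracting each set to a single vertex therefore yields K_{4} as a minor, and since treewidth is minor-monotone, tw(G) ≥ tw(K_{4}) = 3. Combining the bounds, tw(G) = 3.

Treewidth 3.
One such decomposition:
Bags: B1 = {0, 3, 5, 6}  B2 = {0, 3, 4, 6}  B3 = {0, 1, 3, 6}  B4 = {0, 2, 3, 6}
Tree: B1–B2, B2–B3, B3–B4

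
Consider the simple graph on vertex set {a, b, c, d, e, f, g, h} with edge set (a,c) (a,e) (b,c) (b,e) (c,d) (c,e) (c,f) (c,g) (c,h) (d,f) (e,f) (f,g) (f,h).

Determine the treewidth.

A width-2 tree decomposition is:
Bags: B1 = {a, c, e}  B2 = {c, e, f}  B3 = {b, c, e}  B4 = {c, f, h}  B5 = {c, d, f}  B6 = {c, f, g}
Tree: B1–B2, B1–B3, B2–B4, B4–B5, B5–B6
Every bag has size at most 3, so the width is 3 − 1 = 2 and tw(G) ≤ 2. Conversely, {a, c, e} is a clique of size 3, and the vertices of any clique must share a bag in every tree decomposition; so some bag has ≥ 3 vertices and tw(G) ≥ 2. Combining the bounds, tw(G) = 2.

2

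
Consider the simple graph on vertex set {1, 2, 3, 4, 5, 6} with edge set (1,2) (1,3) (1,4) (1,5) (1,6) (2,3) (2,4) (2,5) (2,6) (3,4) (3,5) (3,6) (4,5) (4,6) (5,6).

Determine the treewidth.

5

A width-5 tree decomposition is:
Bags: B1 = {1, 2, 3, 4, 5, 6}
Tree: (single bag)
A single bag containing all 6 vertices is trivially a valid decomposition of width 5. For the lower bound, the 6 vertices {1, 2, 3, 4, 5, 6} are pairwise adjacent, and any tree decomposition puts a clique entirely inside one bag — forcing width ≥ 5. Hence tw(G) = 5 exactly.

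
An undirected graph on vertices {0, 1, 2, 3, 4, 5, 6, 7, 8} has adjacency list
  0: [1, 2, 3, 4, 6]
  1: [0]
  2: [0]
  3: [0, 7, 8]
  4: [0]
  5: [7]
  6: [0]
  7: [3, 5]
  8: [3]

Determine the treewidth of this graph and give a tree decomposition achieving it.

Every bag has size at most 2, so the width is 2 − 1 = 1 and tw(G) ≤ 1. G has an edge, so its treewidth is at least 1. Combining the bounds, tw(G) = 1.

Treewidth 1.
Bags: B1 = {0, 3}  B2 = {3, 7}  B3 = {0, 6}  B4 = {0, 1}  B5 = {5, 7}  B6 = {0, 4}  B7 = {0, 2}  B8 = {3, 8}
Tree: B1–B2, B1–B3, B3–B4, B2–B5, B4–B6, B6–B7, B2–B8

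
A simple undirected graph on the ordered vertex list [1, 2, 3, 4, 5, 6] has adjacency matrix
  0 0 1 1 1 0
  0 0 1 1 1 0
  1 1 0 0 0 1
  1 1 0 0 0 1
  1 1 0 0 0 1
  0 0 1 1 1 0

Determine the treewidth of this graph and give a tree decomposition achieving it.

Treewidth 3.
One optimal decomposition is:
Bags: B1 = {1, 3, 4, 5}  B2 = {3, 4, 5, 6}  B3 = {2, 3, 4, 5}
Tree: B1–B2, B2–B3

Each bag holds 4 vertices, so the decomposition has width 3, which upper-bounds the treewidth. For the lower bound: the 4 vertex sets {1,5}, {4,6}, {3}, {2} are disjoint, each induces a connected subgraph, and every pair is joined by at least one edge of G. Contracting each set to a single vertex therefore yields K_{4} as a minor, and since treewidth is minor-monotone, tw(G) ≥ tw(K_{4}) = 3. Hence tw(G) = 3 exactly.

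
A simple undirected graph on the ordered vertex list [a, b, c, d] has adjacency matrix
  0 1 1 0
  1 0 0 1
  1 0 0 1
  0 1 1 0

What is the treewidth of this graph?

A width-2 tree decomposition is:
Bags: B1 = {a, c, d}  B2 = {a, b, d}
Tree: B1–B2
The largest bag has 3 vertices, giving width 2; this decomposition certifies tw(G) ≤ 2. For the lower bound, G contains the cycle a–c–d–b–a, so G is not a forest; only forests have treewidth ≤ 1, hence tw(G) ≥ 2. Combining the bounds, tw(G) = 2.

2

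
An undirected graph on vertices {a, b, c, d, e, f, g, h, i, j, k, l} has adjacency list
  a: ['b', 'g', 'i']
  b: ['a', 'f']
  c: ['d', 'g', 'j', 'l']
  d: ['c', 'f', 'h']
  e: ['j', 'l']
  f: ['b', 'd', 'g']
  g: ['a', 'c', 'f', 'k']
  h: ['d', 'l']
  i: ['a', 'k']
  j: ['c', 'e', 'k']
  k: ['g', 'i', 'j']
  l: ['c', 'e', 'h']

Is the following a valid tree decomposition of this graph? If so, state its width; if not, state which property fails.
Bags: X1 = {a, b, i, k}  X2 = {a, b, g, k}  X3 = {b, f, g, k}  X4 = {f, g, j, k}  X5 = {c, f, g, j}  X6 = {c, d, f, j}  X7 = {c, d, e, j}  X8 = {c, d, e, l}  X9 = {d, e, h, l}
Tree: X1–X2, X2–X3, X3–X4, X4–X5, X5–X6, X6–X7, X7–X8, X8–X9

Vertex coverage: the bags together contain {a, b, c, d, e, f, g, h, i, j, k, l}, the full vertex set. Edge coverage: each edge of G has both endpoints in at least one bag. Running intersection: for every vertex, the bags containing it form a connected subtree. All three properties hold, so this is a valid tree decomposition of width max|bag| − 1 = 3, and hence tw(G) ≤ 3.

Yes; width 3.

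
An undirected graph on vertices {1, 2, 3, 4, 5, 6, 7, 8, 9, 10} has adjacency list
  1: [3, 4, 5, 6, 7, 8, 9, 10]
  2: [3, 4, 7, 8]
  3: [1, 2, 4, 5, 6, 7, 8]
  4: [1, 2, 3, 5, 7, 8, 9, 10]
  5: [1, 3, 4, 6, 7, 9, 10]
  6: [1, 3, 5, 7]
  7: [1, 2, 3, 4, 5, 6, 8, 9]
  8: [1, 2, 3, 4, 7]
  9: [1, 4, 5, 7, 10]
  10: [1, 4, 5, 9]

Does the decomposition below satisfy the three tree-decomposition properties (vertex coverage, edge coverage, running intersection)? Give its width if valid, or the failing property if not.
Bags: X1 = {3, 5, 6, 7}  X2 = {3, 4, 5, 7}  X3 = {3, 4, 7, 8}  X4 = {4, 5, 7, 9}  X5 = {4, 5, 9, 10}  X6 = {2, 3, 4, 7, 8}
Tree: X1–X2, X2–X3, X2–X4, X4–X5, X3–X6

A tree decomposition must satisfy three properties: every vertex lies in some bag; for every edge, both endpoints lie together in some bag; and for every vertex, the bags containing it form a connected subtree. Here vertex 1 appears in no bag, so the decomposition is invalid.

No — vertex 1 appears in no bag.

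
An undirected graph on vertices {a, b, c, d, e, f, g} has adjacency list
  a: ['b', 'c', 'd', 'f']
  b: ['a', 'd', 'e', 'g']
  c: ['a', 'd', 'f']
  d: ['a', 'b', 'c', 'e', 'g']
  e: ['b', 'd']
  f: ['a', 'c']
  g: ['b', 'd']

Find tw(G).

2

A width-2 tree decomposition is:
Bags: B1 = {b, d, g}  B2 = {a, b, d}  B3 = {a, c, d}  B4 = {b, d, e}  B5 = {a, c, f}
Tree: B1–B2, B2–B3, B2–B4, B3–B5
Every bag has size at most 3, so the width is 3 − 1 = 2 and tw(G) ≤ 2. On the other hand G contains the 3-clique {a, c, d}. A clique must lie in a single bag of any decomposition, so no decomposition can have width below 2. Combining the bounds, tw(G) = 2.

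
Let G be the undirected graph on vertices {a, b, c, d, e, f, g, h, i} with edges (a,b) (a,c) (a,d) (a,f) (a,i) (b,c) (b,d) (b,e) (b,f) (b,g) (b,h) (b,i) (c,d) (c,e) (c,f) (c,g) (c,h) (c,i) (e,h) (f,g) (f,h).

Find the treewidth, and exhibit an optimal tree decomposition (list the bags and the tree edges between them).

Treewidth 3.
Bags: B1 = {b, c, f, g}  B2 = {b, c, f, h}  B3 = {a, b, c, f}  B4 = {b, c, e, h}  B5 = {a, b, c, d}  B6 = {a, b, c, i}
Tree: B1–B2, B2–B3, B2–B4, B3–B5, B3–B6

Each bag holds 4 vertices, so the decomposition has width 3, which upper-bounds the treewidth. For the lower bound, the 4 vertices {a, b, c, d} are pairwise adjacent, and any tree decomposition puts a clique entirely inside one bag — forcing width ≥ 3. Therefore the treewidth is 3.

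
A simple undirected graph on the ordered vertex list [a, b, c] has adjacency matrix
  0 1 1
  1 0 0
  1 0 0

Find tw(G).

1

A width-1 tree decomposition is:
Bags: B1 = {a, c}  B2 = {a, b}
Tree: B1–B2
Every bag has size at most 2, so the width is 2 − 1 = 1 and tw(G) ≤ 1. Since G has at least one edge (e.g. a–c), it is not an edgeless graph, so tw(G) ≥ 1. Therefore the treewidth is 1.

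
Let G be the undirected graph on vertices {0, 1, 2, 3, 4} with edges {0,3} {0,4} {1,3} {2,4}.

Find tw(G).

1

A width-1 tree decomposition is:
Bags: B1 = {2, 4}  B2 = {0, 4}  B3 = {0, 3}  B4 = {1, 3}
Tree: B1–B2, B2–B3, B3–B4
Each bag holds 2 vertices, so the decomposition has width 1, which upper-bounds the treewidth. Any graph with an edge has treewidth ≥ 1, and G has the edge 2–4. Hence tw(G) = 1 exactly.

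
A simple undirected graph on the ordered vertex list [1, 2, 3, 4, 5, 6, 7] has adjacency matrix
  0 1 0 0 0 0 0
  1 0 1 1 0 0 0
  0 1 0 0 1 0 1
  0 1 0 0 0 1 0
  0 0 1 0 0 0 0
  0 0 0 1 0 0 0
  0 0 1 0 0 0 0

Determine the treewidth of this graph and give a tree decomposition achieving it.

Treewidth 1.
One such decomposition:
Bags: B1 = {2, 3}  B2 = {1, 2}  B3 = {3, 7}  B4 = {3, 5}  B5 = {2, 4}  B6 = {4, 6}
Tree: B1–B2, B1–B3, B3–B4, B1–B5, B5–B6

Every bag has size at most 2, so the width is 2 − 1 = 1 and tw(G) ≤ 1. G has an edge, so its treewidth is at least 1. Combining the bounds, tw(G) = 1.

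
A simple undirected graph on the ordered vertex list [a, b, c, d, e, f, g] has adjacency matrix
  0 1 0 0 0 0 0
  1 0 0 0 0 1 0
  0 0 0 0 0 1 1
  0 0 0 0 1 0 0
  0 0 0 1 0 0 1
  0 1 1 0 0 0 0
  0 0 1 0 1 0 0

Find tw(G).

A width-1 tree decomposition is:
Bags: B1 = {a, b}  B2 = {b, f}  B3 = {c, f}  B4 = {c, g}  B5 = {e, g}  B6 = {d, e}
Tree: B1–B2, B2–B3, B3–B4, B4–B5, B5–B6
Each bag holds 2 vertices, so the decomposition has width 1, which upper-bounds the treewidth. G has an edge, so its treewidth is at least 1. Hence tw(G) = 1 exactly.

1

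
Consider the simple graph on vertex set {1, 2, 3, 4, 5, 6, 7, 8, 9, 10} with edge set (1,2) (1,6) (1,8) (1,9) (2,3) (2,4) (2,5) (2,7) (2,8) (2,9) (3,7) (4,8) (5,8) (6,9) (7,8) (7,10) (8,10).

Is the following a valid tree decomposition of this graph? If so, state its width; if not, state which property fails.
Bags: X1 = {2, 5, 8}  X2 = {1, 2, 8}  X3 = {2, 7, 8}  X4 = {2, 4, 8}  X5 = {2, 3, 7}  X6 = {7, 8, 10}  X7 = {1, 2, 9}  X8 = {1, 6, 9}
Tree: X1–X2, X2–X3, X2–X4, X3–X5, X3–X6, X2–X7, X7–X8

Checking the three conditions: (i) the bags cover all of {1, 2, 3, 4, 5, 6, 7, 8, 9, 10}; (ii) for each edge, some bag contains both endpoints; (iii) the bags containing any fixed vertex form a subtree. All hold, so the decomposition is valid with width 3 − 1 = 2.

Yes; width 2.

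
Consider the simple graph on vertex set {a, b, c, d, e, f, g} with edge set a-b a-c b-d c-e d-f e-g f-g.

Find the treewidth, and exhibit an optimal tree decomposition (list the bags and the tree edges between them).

Each bag holds 3 vertices, so the decomposition has width 2, which upper-bounds the treewidth. For the lower bound, G contains the cycle d–f–g–e–c–a–b–d, so G is not a forest; only forests have treewidth ≤ 1, hence tw(G) ≥ 2. Hence tw(G) = 2 exactly.

Treewidth 2.
Bags: B1 = {d, f, g}  B2 = {d, e, g}  B3 = {c, d, e}  B4 = {a, c, d}  B5 = {a, b, d}
Tree: B1–B2, B2–B3, B3–B4, B4–B5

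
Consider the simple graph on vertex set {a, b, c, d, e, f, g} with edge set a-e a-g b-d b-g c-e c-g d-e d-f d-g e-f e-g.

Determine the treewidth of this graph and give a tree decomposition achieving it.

Treewidth 2.
One such decomposition:
Bags: B1 = {a, e, g}  B2 = {d, e, g}  B3 = {c, e, g}  B4 = {d, e, f}  B5 = {b, d, g}
Tree: B1–B2, B2–B3, B2–B4, B2–B5

Every bag has size at most 3, so the width is 3 − 1 = 2 and tw(G) ≤ 2. For the lower bound, the 3 vertices {d, e, g} are pairwise adjacent, and any tree decomposition puts a clique entirely inside one bag — forcing width ≥ 2. Hence tw(G) = 2 exactly.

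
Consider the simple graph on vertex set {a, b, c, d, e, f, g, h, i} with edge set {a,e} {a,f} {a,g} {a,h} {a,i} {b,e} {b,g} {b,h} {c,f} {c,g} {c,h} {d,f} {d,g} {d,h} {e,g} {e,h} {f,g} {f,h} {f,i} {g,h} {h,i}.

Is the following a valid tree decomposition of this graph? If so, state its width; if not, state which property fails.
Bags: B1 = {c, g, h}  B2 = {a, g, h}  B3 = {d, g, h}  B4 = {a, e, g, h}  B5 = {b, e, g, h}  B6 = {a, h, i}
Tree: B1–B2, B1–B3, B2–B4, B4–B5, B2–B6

A tree decomposition must satisfy three properties: every vertex lies in some bag; for every edge, both endpoints lie together in some bag; and for every vertex, the bags containing it form a connected subtree. Here vertex f appears in no bag, so the decomposition is invalid.

No — vertex f appears in no bag.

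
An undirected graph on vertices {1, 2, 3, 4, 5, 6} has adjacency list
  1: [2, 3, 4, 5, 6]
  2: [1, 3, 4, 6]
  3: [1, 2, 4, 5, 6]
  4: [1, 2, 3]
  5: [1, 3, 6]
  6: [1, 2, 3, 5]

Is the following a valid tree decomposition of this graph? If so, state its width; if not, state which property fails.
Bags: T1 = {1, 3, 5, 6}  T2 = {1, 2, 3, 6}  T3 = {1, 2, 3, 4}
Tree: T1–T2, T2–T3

Every vertex of G appears in some bag (union = {1, 2, 3, 4, 5, 6}); every edge is covered by a bag; and for each vertex v the set of bags containing v is connected in the bag tree. The decomposition is therefore valid. The largest bag has 4 vertices, so the width is 3.

Yes; width 3.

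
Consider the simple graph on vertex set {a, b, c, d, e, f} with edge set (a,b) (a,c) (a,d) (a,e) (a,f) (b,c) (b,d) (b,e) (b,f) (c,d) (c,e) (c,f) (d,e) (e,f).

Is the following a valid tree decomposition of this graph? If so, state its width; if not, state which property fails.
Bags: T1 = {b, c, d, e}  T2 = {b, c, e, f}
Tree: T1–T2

A tree decomposition must satisfy three properties: every vertex lies in some bag; for every edge, both endpoints lie together in some bag; and for every vertex, the bags containing it form a connected subtree. Here vertex a appears in no bag, so the decomposition is invalid.

No — vertex a appears in no bag.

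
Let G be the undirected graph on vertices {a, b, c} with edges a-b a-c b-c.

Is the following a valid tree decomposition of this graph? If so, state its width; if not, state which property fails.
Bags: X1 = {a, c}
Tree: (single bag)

A tree decomposition must satisfy three properties: every vertex lies in some bag; for every edge, both endpoints lie together in some bag; and for every vertex, the bags containing it form a connected subtree. Here vertex b appears in no bag, so the decomposition is invalid.

No — vertex b appears in no bag.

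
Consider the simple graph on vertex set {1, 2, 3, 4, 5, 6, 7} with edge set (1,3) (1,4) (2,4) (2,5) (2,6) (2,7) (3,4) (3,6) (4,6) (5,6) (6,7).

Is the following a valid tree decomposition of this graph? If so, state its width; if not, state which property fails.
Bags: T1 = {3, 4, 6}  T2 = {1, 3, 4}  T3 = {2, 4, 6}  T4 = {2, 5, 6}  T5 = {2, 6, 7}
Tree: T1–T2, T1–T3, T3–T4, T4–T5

Yes; width 2.

Every vertex of G appears in some bag (union = {1, 2, 3, 4, 5, 6, 7}); every edge is covered by a bag; and for each vertex v the set of bags containing v is connected in the bag tree. The decomposition is therefore valid. The largest bag has 3 vertices, so the width is 2.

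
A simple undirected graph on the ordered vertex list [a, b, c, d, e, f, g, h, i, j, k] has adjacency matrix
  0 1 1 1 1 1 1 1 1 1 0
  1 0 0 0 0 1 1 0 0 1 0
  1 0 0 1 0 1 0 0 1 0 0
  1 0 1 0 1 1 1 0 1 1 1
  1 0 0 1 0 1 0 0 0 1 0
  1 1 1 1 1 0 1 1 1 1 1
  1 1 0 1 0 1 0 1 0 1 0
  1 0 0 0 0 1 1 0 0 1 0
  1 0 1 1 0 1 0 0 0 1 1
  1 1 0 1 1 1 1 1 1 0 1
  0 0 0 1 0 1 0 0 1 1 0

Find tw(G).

A width-4 tree decomposition is:
Bags: B1 = {a, d, f, i, j}  B2 = {a, d, e, f, j}  B3 = {a, c, d, f, i}  B4 = {a, d, f, g, j}  B5 = {d, f, i, j, k}  B6 = {a, b, f, g, j}  B7 = {a, f, g, h, j}
Tree: B1–B2, B1–B3, B1–B4, B1–B5, B4–B6, B6–B7
The largest bag has 5 vertices, giving width 4; this decomposition certifies tw(G) ≤ 4. On the other hand G contains the 5-clique {a, d, f, g, j}. A clique must lie in a single bag of any decomposition, so no decomposition can have width below 4. Combining the bounds, tw(G) = 4.

4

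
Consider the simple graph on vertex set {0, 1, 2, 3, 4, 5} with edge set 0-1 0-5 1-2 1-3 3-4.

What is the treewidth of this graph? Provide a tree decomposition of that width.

Treewidth 1.
Bags: B1 = {1, 2}  B2 = {1, 3}  B3 = {3, 4}  B4 = {0, 1}  B5 = {0, 5}
Tree: B1–B2, B2–B3, B2–B4, B4–B5

The largest bag has 2 vertices, giving width 1; this decomposition certifies tw(G) ≤ 1. Since G has at least one edge (e.g. 2–1), it is not an edgeless graph, so tw(G) ≥ 1. Combining the bounds, tw(G) = 1.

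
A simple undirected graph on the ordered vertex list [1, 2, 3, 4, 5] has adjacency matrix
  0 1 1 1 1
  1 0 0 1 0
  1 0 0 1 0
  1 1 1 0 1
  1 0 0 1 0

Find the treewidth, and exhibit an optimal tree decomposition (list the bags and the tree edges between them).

Each bag holds 3 vertices, so the decomposition has width 2, which upper-bounds the treewidth. On the other hand G contains the 3-clique {1, 2, 4}. A clique must lie in a single bag of any decomposition, so no decomposition can have width below 2. Hence tw(G) = 2 exactly.

Treewidth 2.
One optimal decomposition is:
Bags: B1 = {1, 4, 5}  B2 = {1, 2, 4}  B3 = {1, 3, 4}
Tree: B1–B2, B1–B3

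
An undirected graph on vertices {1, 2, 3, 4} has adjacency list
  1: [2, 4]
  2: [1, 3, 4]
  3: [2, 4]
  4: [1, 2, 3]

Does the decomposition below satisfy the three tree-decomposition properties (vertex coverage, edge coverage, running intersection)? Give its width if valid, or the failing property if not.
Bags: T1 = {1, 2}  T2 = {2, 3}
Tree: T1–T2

No — vertex 4 appears in no bag.

A tree decomposition must satisfy three properties: every vertex lies in some bag; for every edge, both endpoints lie together in some bag; and for every vertex, the bags containing it form a connected subtree. Here vertex 4 appears in no bag, so the decomposition is invalid.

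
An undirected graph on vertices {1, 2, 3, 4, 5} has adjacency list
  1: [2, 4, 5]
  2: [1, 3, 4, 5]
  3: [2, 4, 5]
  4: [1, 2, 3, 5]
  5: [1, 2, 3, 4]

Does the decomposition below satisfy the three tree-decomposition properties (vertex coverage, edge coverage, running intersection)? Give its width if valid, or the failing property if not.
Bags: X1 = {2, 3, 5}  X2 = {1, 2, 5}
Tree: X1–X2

No — vertex 4 appears in no bag.

A tree decomposition must satisfy three properties: every vertex lies in some bag; for every edge, both endpoints lie together in some bag; and for every vertex, the bags containing it form a connected subtree. Here vertex 4 appears in no bag, so the decomposition is invalid.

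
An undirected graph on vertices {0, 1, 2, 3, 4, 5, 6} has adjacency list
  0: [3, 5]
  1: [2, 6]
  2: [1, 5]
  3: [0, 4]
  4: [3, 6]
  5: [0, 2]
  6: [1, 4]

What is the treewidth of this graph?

A width-2 tree decomposition is:
Bags: B1 = {1, 4, 6}  B2 = {1, 3, 4}  B3 = {0, 1, 3}  B4 = {0, 1, 5}  B5 = {1, 2, 5}
Tree: B1–B2, B2–B3, B3–B4, B4–B5
Each bag holds 3 vertices, so the decomposition has width 2, which upper-bounds the treewidth. Since 1–6–4–3–0–5–2–1 is a cycle in G, G is not acyclic. Forests are exactly the graphs of treewidth ≤ 1, so tw(G) ≥ 2. Therefore the treewidth is 2.

2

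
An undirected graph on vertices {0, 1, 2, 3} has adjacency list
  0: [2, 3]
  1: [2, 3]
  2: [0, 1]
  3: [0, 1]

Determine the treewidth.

2

A width-2 tree decomposition is:
Bags: B1 = {0, 2, 3}  B2 = {1, 2, 3}
Tree: B1–B2
Each bag holds 3 vertices, so the decomposition has width 2, which upper-bounds the treewidth. Since 2–0–3–1–2 is a cycle in G, G is not acyclic. Forests are exactly the graphs of treewidth ≤ 1, so tw(G) ≥ 2. Hence tw(G) = 2 exactly.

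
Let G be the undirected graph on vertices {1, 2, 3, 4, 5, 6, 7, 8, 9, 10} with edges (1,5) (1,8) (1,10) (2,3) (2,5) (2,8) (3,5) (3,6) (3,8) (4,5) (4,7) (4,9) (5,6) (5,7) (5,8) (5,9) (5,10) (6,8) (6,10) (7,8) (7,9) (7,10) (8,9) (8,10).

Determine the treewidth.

A width-3 tree decomposition is:
Bags: B1 = {5, 6, 8, 10}  B2 = {3, 5, 6, 8}  B3 = {2, 3, 5, 8}  B4 = {5, 7, 8, 10}  B5 = {5, 7, 8, 9}  B6 = {1, 5, 8, 10}  B7 = {4, 5, 7, 9}
Tree: B1–B2, B2–B3, B1–B4, B4–B5, B4–B6, B5–B7
Each bag holds 4 vertices, so the decomposition has width 3, which upper-bounds the treewidth. On the other hand G contains the 4-clique {1, 5, 8, 10}. A clique must lie in a single bag of any decomposition, so no decomposition can have width below 3. Therefore the treewidth is 3.

3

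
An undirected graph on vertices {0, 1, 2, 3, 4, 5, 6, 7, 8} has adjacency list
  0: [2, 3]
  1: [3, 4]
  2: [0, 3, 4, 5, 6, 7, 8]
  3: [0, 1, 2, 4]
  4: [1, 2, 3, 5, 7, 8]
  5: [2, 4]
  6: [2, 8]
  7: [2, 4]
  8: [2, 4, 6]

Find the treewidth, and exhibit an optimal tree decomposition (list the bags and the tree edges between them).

Every bag has size at most 3, so the width is 3 − 1 = 2 and tw(G) ≤ 2. Conversely, {1, 3, 4} is a clique of size 3, and the vertices of any clique must share a bag in every tree decomposition; so some bag has ≥ 3 vertices and tw(G) ≥ 2. Hence tw(G) = 2 exactly.

Treewidth 2.
One optimal decomposition is:
Bags: B1 = {2, 6, 8}  B2 = {2, 4, 8}  B3 = {2, 3, 4}  B4 = {2, 4, 5}  B5 = {2, 4, 7}  B6 = {0, 2, 3}  B7 = {1, 3, 4}
Tree: B1–B2, B2–B3, B3–B4, B4–B5, B3–B6, B3–B7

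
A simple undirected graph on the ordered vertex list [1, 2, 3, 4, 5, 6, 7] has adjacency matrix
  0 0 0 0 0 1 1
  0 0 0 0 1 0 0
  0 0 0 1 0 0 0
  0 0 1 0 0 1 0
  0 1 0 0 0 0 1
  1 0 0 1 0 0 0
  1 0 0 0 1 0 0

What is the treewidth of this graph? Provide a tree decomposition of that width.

The largest bag has 2 vertices, giving width 1; this decomposition certifies tw(G) ≤ 1. Any graph with an edge has treewidth ≥ 1, and G has the edge 3–4. Hence tw(G) = 1 exactly.

Treewidth 1.
One optimal decomposition is:
Bags: B1 = {3, 4}  B2 = {4, 6}  B3 = {1, 6}  B4 = {1, 7}  B5 = {5, 7}  B6 = {2, 5}
Tree: B1–B2, B2–B3, B3–B4, B4–B5, B5–B6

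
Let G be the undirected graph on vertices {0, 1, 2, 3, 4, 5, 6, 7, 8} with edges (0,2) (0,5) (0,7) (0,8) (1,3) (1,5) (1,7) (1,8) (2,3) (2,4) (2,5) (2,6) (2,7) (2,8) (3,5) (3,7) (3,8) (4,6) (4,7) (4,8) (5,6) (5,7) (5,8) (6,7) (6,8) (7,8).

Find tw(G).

A width-4 tree decomposition is:
Bags: B1 = {2, 3, 5, 7, 8}  B2 = {2, 5, 6, 7, 8}  B3 = {2, 4, 6, 7, 8}  B4 = {1, 3, 5, 7, 8}  B5 = {0, 2, 5, 7, 8}
Tree: B1–B2, B2–B3, B1–B4, B2–B5
Every bag has size at most 5, so the width is 5 − 1 = 4 and tw(G) ≤ 4. For the lower bound, the 5 vertices {1, 3, 5, 7, 8} are pairwise adjacent, and any tree decomposition puts a clique entirely inside one bag — forcing width ≥ 4. Hence tw(G) = 4 exactly.

4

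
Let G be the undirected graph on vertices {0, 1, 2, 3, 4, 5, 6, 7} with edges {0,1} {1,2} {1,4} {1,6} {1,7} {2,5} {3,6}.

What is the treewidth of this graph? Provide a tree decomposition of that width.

Treewidth 1.
One such decomposition:
Bags: B1 = {1, 2}  B2 = {1, 6}  B3 = {1, 7}  B4 = {3, 6}  B5 = {1, 4}  B6 = {0, 1}  B7 = {2, 5}
Tree: B1–B2, B2–B3, B2–B4, B1–B5, B5–B6, B1–B7

Every bag has size at most 2, so the width is 2 − 1 = 1 and tw(G) ≤ 1. Since G has at least one edge (e.g. 1–2), it is not an edgeless graph, so tw(G) ≥ 1. Combining the bounds, tw(G) = 1.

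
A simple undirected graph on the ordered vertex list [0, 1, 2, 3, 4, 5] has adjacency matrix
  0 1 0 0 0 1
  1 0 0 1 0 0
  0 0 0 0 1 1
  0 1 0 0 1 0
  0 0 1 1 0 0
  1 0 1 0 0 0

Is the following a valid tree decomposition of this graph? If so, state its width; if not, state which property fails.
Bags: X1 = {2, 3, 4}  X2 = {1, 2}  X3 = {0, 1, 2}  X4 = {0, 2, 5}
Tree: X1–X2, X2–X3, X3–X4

A tree decomposition must satisfy three properties: every vertex lies in some bag; for every edge, both endpoints lie together in some bag; and for every vertex, the bags containing it form a connected subtree. Here edge (3,1) lies in no bag, so the decomposition is invalid.

No — edge (3,1) lies in no bag.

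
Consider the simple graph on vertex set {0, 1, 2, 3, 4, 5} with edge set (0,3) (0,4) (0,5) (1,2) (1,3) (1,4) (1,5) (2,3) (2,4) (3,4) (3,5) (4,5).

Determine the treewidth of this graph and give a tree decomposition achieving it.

The largest bag has 4 vertices, giving width 3; this decomposition certifies tw(G) ≤ 3. Conversely, {0, 3, 4, 5} is a clique of size 4, and the vertices of any clique must share a bag in every tree decomposition; so some bag has ≥ 4 vertices and tw(G) ≥ 3. Therefore the treewidth is 3.

Treewidth 3.
One optimal decomposition is:
Bags: B1 = {0, 3, 4, 5}  B2 = {1, 3, 4, 5}  B3 = {1, 2, 3, 4}
Tree: B1–B2, B2–B3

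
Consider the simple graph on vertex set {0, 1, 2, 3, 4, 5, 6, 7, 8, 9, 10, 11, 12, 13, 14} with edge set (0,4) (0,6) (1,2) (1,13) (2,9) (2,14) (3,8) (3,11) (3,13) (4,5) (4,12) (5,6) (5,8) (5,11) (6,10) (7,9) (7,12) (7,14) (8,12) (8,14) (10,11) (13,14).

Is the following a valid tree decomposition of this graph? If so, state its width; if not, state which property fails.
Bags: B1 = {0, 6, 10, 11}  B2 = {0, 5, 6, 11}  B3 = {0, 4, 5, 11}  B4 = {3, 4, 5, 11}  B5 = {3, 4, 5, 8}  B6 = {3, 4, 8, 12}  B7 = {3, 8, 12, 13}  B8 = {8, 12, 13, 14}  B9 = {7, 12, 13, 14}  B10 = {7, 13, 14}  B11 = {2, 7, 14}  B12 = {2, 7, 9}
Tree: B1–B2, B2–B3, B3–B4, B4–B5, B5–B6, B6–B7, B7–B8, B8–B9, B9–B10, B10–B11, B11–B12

No — vertex 1 appears in no bag.

A tree decomposition must satisfy three properties: every vertex lies in some bag; for every edge, both endpoints lie together in some bag; and for every vertex, the bags containing it form a connected subtree. Here vertex 1 appears in no bag, so the decomposition is invalid.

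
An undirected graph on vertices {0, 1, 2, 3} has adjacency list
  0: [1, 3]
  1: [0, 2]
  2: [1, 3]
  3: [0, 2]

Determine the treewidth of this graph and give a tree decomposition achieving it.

Each bag holds 3 vertices, so the decomposition has width 2, which upper-bounds the treewidth. Since 0–3–2–1–0 is a cycle in G, G is not acyclic. Forests are exactly the graphs of treewidth ≤ 1, so tw(G) ≥ 2. Combining the bounds, tw(G) = 2.

Treewidth 2.
One optimal decomposition is:
Bags: B1 = {0, 2, 3}  B2 = {0, 1, 2}
Tree: B1–B2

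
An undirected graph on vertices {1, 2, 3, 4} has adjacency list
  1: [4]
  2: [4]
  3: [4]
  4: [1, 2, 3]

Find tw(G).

1

A width-1 tree decomposition is:
Bags: B1 = {1, 4}  B2 = {3, 4}  B3 = {2, 4}
Tree: B1–B2, B1–B3
The largest bag has 2 vertices, giving width 1; this decomposition certifies tw(G) ≤ 1. Since G has at least one edge (e.g. 1–4), it is not an edgeless graph, so tw(G) ≥ 1. Therefore the treewidth is 1.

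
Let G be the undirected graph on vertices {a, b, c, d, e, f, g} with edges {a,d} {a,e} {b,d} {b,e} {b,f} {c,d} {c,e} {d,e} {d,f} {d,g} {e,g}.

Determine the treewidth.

2

A width-2 tree decomposition is:
Bags: B1 = {b, d, e}  B2 = {b, d, f}  B3 = {c, d, e}  B4 = {d, e, g}  B5 = {a, d, e}
Tree: B1–B2, B1–B3, B3–B4, B4–B5
Each bag holds 3 vertices, so the decomposition has width 2, which upper-bounds the treewidth. Conversely, {d, e, g} is a clique of size 3, and the vertices of any clique must share a bag in every tree decomposition; so some bag has ≥ 3 vertices and tw(G) ≥ 2. The upper and lower bounds meet at 2, so that is the treewidth.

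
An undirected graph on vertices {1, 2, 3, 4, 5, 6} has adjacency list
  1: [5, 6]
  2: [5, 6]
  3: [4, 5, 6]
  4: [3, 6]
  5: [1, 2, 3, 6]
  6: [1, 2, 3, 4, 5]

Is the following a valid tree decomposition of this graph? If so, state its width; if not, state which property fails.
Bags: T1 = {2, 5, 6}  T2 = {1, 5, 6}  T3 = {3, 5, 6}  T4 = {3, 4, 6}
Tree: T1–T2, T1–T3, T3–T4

Checking the three conditions: (i) the bags cover all of {1, 2, 3, 4, 5, 6}; (ii) for each edge, some bag contains both endpoints; (iii) the bags containing any fixed vertex form a subtree. All hold, so the decomposition is valid with width 3 − 1 = 2.

Yes; width 2.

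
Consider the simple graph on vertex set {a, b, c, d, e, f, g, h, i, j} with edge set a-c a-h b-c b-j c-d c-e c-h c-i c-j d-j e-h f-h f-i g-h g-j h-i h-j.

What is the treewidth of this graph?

A width-2 tree decomposition is:
Bags: B1 = {c, h, j}  B2 = {c, h, i}  B3 = {a, c, h}  B4 = {f, h, i}  B5 = {g, h, j}  B6 = {b, c, j}  B7 = {c, d, j}  B8 = {c, e, h}
Tree: B1–B2, B1–B3, B2–B4, B1–B5, B1–B6, B1–B7, B3–B8
Each bag holds 3 vertices, so the decomposition has width 2, which upper-bounds the treewidth. On the other hand G contains the 3-clique {c, d, j}. A clique must lie in a single bag of any decomposition, so no decomposition can have width below 2. Therefore the treewidth is 2.

2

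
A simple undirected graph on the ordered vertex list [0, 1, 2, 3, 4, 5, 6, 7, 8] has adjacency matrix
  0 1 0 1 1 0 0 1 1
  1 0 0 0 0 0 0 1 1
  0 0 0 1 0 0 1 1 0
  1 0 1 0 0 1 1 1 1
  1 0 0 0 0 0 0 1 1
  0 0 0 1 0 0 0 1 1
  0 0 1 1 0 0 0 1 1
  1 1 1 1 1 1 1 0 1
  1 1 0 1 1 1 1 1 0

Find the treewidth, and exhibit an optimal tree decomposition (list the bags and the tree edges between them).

Treewidth 3.
One optimal decomposition is:
Bags: B1 = {3, 6, 7, 8}  B2 = {0, 3, 7, 8}  B3 = {3, 5, 7, 8}  B4 = {0, 4, 7, 8}  B5 = {0, 1, 7, 8}  B6 = {2, 3, 6, 7}
Tree: B1–B2, B2–B3, B2–B4, B4–B5, B1–B6

The largest bag has 4 vertices, giving width 3; this decomposition certifies tw(G) ≤ 3. On the other hand G contains the 4-clique {0, 1, 7, 8}. A clique must lie in a single bag of any decomposition, so no decomposition can have width below 3. The upper and lower bounds meet at 3, so that is the treewidth.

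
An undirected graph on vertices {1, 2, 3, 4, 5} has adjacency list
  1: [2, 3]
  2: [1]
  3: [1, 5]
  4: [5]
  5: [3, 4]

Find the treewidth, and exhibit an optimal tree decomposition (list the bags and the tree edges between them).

Treewidth 1.
One optimal decomposition is:
Bags: B1 = {1, 2}  B2 = {1, 3}  B3 = {3, 5}  B4 = {4, 5}
Tree: B1–B2, B2–B3, B3–B4

Each bag holds 2 vertices, so the decomposition has width 1, which upper-bounds the treewidth. Since G has at least one edge (e.g. 2–1), it is not an edgeless graph, so tw(G) ≥ 1. The upper and lower bounds meet at 1, so that is the treewidth.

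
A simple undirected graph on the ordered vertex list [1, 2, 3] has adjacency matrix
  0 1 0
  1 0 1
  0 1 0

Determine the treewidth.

A width-1 tree decomposition is:
Bags: B1 = {2, 3}  B2 = {1, 2}
Tree: B1–B2
Each bag holds 2 vertices, so the decomposition has width 1, which upper-bounds the treewidth. Since G has at least one edge (e.g. 2–3), it is not an edgeless graph, so tw(G) ≥ 1. The upper and lower bounds meet at 1, so that is the treewidth.

1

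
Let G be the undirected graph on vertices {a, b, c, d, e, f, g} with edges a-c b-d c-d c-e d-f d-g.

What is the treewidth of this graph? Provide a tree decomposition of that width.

Every bag has size at most 2, so the width is 2 − 1 = 1 and tw(G) ≤ 1. Since G has at least one edge (e.g. d–g), it is not an edgeless graph, so tw(G) ≥ 1. Hence tw(G) = 1 exactly.

Treewidth 1.
Bags: B1 = {d, g}  B2 = {c, d}  B3 = {a, c}  B4 = {b, d}  B5 = {d, f}  B6 = {c, e}
Tree: B1–B2, B2–B3, B1–B4, B4–B5, B2–B6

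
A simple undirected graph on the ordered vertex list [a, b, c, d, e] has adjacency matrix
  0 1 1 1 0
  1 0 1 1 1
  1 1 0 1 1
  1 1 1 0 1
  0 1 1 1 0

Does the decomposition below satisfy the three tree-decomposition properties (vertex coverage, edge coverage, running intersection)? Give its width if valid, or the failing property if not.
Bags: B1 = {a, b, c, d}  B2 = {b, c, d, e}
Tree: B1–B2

Checking the three conditions: (i) the bags cover all of {a, b, c, d, e}; (ii) for each edge, some bag contains both endpoints; (iii) the bags containing any fixed vertex form a subtree. All hold, so the decomposition is valid with width 4 − 1 = 3.

Yes; width 3.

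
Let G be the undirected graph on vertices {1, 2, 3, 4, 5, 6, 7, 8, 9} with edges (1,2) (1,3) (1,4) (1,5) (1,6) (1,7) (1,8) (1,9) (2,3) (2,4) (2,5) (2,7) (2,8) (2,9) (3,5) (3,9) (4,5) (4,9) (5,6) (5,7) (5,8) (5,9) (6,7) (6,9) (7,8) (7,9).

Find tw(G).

4

A width-4 tree decomposition is:
Bags: B1 = {1, 2, 4, 5, 9}  B2 = {1, 2, 3, 5, 9}  B3 = {1, 2, 5, 7, 9}  B4 = {1, 2, 5, 7, 8}  B5 = {1, 5, 6, 7, 9}
Tree: B1–B2, B1–B3, B3–B4, B3–B5
Every bag has size at most 5, so the width is 5 − 1 = 4 and tw(G) ≤ 4. For the lower bound, the 5 vertices {1, 2, 5, 7, 8} are pairwise adjacent, and any tree decomposition puts a clique entirely inside one bag — forcing width ≥ 4. Combining the bounds, tw(G) = 4.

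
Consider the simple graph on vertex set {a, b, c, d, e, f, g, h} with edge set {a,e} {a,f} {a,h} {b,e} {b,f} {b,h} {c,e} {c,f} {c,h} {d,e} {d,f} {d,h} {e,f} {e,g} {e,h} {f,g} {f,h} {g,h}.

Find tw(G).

3

A width-3 tree decomposition is:
Bags: B1 = {c, e, f, h}  B2 = {d, e, f, h}  B3 = {b, e, f, h}  B4 = {e, f, g, h}  B5 = {a, e, f, h}
Tree: B1–B2, B1–B3, B1–B4, B1–B5
Every bag has size at most 4, so the width is 4 − 1 = 3 and tw(G) ≤ 3. Conversely, {d, e, f, h} is a clique of size 4, and the vertices of any clique must share a bag in every tree decomposition; so some bag has ≥ 4 vertices and tw(G) ≥ 3. Hence tw(G) = 3 exactly.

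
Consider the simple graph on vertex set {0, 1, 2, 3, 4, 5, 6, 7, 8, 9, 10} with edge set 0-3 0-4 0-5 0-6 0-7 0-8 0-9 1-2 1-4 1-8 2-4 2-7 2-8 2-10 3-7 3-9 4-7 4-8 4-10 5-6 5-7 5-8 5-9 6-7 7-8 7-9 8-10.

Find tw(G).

A width-3 tree decomposition is:
Bags: B1 = {0, 4, 7, 8}  B2 = {2, 4, 7, 8}  B3 = {1, 2, 4, 8}  B4 = {0, 5, 7, 8}  B5 = {0, 5, 7, 9}  B6 = {0, 5, 6, 7}  B7 = {2, 4, 8, 10}  B8 = {0, 3, 7, 9}
Tree: B1–B2, B2–B3, B1–B4, B4–B5, B4–B6, B2–B7, B5–B8
Each bag holds 4 vertices, so the decomposition has width 3, which upper-bounds the treewidth. On the other hand G contains the 4-clique {1, 2, 4, 8}. A clique must lie in a single bag of any decomposition, so no decomposition can have width below 3. Combining the bounds, tw(G) = 3.

3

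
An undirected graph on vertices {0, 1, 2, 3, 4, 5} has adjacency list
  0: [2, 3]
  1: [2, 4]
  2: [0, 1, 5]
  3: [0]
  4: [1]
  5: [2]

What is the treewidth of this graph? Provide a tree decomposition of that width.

The largest bag has 2 vertices, giving width 1; this decomposition certifies tw(G) ≤ 1. G has an edge, so its treewidth is at least 1. Combining the bounds, tw(G) = 1.

Treewidth 1.
Bags: B1 = {0, 2}  B2 = {0, 3}  B3 = {1, 2}  B4 = {1, 4}  B5 = {2, 5}
Tree: B1–B2, B1–B3, B3–B4, B3–B5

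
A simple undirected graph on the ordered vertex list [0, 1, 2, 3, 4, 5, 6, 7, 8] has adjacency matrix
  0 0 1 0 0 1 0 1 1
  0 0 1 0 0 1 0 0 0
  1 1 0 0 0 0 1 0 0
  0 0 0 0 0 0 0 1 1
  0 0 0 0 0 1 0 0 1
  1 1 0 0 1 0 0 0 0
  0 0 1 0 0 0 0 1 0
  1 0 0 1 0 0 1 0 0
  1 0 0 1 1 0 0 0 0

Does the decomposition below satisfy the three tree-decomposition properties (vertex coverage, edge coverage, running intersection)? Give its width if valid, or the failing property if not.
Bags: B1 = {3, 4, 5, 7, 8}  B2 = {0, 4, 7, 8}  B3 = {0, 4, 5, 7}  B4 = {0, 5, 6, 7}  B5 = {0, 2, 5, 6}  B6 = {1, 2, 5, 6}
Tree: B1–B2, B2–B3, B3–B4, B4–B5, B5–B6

A tree decomposition must satisfy three properties: every vertex lies in some bag; for every edge, both endpoints lie together in some bag; and for every vertex, the bags containing it form a connected subtree. Here bags containing vertex 5 are not connected in the tree, so the decomposition is invalid.

No — bags containing vertex 5 are not connected in the tree.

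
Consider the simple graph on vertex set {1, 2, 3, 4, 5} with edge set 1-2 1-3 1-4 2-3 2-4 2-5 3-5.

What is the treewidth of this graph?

2

A width-2 tree decomposition is:
Bags: B1 = {2, 3, 5}  B2 = {1, 2, 3}  B3 = {1, 2, 4}
Tree: B1–B2, B2–B3
Every bag has size at most 3, so the width is 3 − 1 = 2 and tw(G) ≤ 2. Conversely, {1, 2, 3} is a clique of size 3, and the vertices of any clique must share a bag in every tree decomposition; so some bag has ≥ 3 vertices and tw(G) ≥ 2. Therefore the treewidth is 2.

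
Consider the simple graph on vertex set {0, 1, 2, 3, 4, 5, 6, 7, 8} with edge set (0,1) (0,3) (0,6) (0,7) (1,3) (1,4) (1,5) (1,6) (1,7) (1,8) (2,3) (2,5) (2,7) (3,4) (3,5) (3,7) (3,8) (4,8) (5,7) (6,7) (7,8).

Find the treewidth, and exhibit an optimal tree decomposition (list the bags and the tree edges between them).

Each bag holds 4 vertices, so the decomposition has width 3, which upper-bounds the treewidth. On the other hand G contains the 4-clique {1, 3, 4, 8}. A clique must lie in a single bag of any decomposition, so no decomposition can have width below 3. The upper and lower bounds meet at 3, so that is the treewidth.

Treewidth 3.
One optimal decomposition is:
Bags: B1 = {1, 3, 7, 8}  B2 = {1, 3, 5, 7}  B3 = {0, 1, 3, 7}  B4 = {2, 3, 5, 7}  B5 = {1, 3, 4, 8}  B6 = {0, 1, 6, 7}
Tree: B1–B2, B2–B3, B2–B4, B1–B5, B3–B6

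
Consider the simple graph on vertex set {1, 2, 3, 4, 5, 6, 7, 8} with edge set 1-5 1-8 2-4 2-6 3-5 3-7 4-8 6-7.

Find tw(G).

2

A width-2 tree decomposition is:
Bags: B1 = {3, 5, 7}  B2 = {1, 5, 7}  B3 = {1, 7, 8}  B4 = {4, 7, 8}  B5 = {2, 4, 7}  B6 = {2, 6, 7}
Tree: B1–B2, B2–B3, B3–B4, B4–B5, B5–B6
Every bag has size at most 3, so the width is 3 − 1 = 2 and tw(G) ≤ 2. For the lower bound, G contains the cycle 7–3–5–1–8–4–2–6–7, so G is not a forest; only forests have treewidth ≤ 1, hence tw(G) ≥ 2. Therefore the treewidth is 2.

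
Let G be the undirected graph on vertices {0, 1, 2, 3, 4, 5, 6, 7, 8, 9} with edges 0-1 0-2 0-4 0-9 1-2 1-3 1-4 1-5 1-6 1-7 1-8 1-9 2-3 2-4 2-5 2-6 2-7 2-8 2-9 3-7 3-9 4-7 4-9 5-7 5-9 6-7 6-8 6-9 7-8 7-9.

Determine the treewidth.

A width-4 tree decomposition is:
Bags: B1 = {1, 2, 4, 7, 9}  B2 = {1, 2, 6, 7, 9}  B3 = {1, 2, 6, 7, 8}  B4 = {1, 2, 5, 7, 9}  B5 = {0, 1, 2, 4, 9}  B6 = {1, 2, 3, 7, 9}
Tree: B1–B2, B2–B3, B1–B4, B1–B5, B1–B6
The largest bag has 5 vertices, giving width 4; this decomposition certifies tw(G) ≤ 4. Conversely, {0, 1, 2, 4, 9} is a clique of size 5, and the vertices of any clique must share a bag in every tree decomposition; so some bag has ≥ 5 vertices and tw(G) ≥ 4. Hence tw(G) = 4 exactly.

4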